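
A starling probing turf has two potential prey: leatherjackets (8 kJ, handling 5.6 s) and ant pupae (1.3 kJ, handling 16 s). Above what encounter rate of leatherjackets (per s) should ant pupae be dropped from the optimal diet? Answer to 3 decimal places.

Drop ant pupae once their profitability E₂/h₂ falls below the rate achievable on leatherjackets alone: E₂/h₂ = λE₁/(1 + λh₁).
Solve for λ: λE₁h₂ = E₂(1 + λh₁) → λ(E₁h₂ − E₂h₁) = E₂ → λ = E₂/(E₁h₂ − E₂h₁).
λ = 1.3/(8×16 − 1.3×5.6) = 1.3/120.7 = 0.01077 per s.

0.011 per s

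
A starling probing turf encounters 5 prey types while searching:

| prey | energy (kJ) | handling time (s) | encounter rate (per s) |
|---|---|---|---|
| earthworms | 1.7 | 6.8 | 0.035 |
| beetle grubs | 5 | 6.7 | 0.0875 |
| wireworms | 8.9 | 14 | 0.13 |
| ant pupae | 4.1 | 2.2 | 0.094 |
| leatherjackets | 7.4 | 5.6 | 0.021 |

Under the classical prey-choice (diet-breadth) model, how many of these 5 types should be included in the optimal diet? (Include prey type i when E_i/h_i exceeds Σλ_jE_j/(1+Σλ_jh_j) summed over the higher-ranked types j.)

E/h in descending order: ant pupae 1.86, leatherjackets 1.32, beetle grubs 0.746, wireworms 0.636, earthworms 0.25 kJ/s. The optimal diet is the largest prefix of this list for which every included type satisfies E_i/h_i > R on the types above it.
Rate on top 1: 0.3194. leatherjackets: 1.32 > 0.3194 → include.
Rate on top 2: 0.4083. beetle grubs: 0.746 > 0.4083 → include.
Rate on top 3: 0.512. wireworms: 0.636 > 0.512 → include.
Rate on top 4: 0.5724. earthworms: 0.25 < 0.5724 → exclude; stop.
Optimal diet: ant pupae, leatherjackets, beetle grubs, wireworms — 4 of 5 types.

4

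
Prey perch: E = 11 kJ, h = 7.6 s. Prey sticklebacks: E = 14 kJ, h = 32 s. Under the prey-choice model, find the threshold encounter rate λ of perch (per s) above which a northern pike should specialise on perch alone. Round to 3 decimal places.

Drop sticklebacks once their profitability E₂/h₂ falls below the rate achievable on perch alone: E₂/h₂ = λE₁/(1 + λh₁).
Solve for λ: λE₁h₂ = E₂(1 + λh₁) → λ(E₁h₂ − E₂h₁) = E₂ → λ = E₂/(E₁h₂ − E₂h₁).
λ = 14/(11×32 − 14×7.6) = 14/245.6 = 0.057 per s.

0.057 per s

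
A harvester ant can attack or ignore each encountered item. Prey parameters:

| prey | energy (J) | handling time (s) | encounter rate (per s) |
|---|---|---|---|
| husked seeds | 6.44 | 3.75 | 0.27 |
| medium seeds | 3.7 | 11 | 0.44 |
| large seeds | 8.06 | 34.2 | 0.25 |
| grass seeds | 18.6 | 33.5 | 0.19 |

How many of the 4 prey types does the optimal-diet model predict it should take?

1

Profitabilities (E/h, J/s): husked seeds 1.72, grass seeds 0.555, medium seeds 0.336, large seeds 0.236. Add prey in this order while the next type's profitability exceeds the intake rate on those already taken.
Rate on top 1: 0.864. grass seeds: 0.555 < 0.864 → exclude; stop.
Optimal diet: husked seeds — 1 of 4 types.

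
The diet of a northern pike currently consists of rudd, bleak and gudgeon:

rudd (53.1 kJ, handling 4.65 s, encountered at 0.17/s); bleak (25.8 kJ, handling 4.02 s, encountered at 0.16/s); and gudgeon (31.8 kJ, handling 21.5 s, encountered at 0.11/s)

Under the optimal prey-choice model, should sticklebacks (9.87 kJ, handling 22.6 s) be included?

Intake rate on the current diet: R = (0.17×53.1 + 0.16×25.8 + 0.11×31.8) / (1 + 0.17×4.65 + 0.16×4.02 + 0.11×21.5) = 16.65/4.799 = 3.47 kJ/s.
sticklebacks: E/h = 9.87/22.6 = 0.4367 kJ/s.
0.4367 < 3.47, so adding sticklebacks would lower the average — exclude it.

No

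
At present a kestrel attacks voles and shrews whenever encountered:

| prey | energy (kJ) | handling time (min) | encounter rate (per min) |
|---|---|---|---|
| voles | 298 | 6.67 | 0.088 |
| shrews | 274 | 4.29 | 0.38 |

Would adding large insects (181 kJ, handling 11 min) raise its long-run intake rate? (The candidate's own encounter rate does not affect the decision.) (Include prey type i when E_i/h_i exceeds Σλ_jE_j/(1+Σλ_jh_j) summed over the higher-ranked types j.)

Current rate: (0.088×298 + 0.38×274)/(1 + 0.088×6.67 + 0.38×4.29) = 40.52 kJ/min.
large insects: E/h = 181/11 = 16.45 kJ/min.
16.45 < 40.52, so adding large insects would lower the average — exclude it.

No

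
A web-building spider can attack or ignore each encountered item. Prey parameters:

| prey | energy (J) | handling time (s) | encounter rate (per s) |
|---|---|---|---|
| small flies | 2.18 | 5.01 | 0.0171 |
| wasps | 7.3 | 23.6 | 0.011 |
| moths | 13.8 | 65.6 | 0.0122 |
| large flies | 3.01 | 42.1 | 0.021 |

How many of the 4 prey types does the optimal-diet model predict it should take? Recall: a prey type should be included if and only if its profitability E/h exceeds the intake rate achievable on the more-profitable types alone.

E/h in descending order: small flies 0.435, wasps 0.309, moths 0.21, large flies 0.0715 J/s. The optimal diet is the largest prefix of this list for which every included type satisfies E_i/h_i > R on the types above it.
Rate on top 1: 0.03434. wasps: 0.309 > 0.03434 → include.
Rate on top 2: 0.0874. moths: 0.21 > 0.0874 → include.
Rate on top 3: 0.1333. large flies: 0.0715 < 0.1333 → exclude; stop.
Optimal diet: small flies, wasps, moths — 3 of 4 types.

3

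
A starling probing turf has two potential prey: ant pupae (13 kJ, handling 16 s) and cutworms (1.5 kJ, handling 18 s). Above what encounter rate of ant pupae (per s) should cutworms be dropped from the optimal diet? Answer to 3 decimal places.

The zero-one rule: include cutworms iff E₂/h₂ > λE₁/(1+λh₁). Equality gives the switch point.
λE₁h₂ = E₂ + λE₂h₁ ⇒ λ = E₂/(E₁h₂ − E₂h₁) = 1.5/(234 − 24) = 0.007143 per s.

0.007 per s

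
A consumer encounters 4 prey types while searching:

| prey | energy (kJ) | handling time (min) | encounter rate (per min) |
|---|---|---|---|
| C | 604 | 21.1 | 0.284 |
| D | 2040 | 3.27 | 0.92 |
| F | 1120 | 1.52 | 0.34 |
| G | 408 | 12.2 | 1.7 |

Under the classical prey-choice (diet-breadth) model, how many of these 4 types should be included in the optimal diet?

Rank by E/h (kJ/min): F 737, D 624, G 33.4, C 28.6. Include each in turn until the next type's E/h falls below the running intake rate.
Rate on top 1: 251.1. D: 624 > 251.1 → include.
Rate on top 2: 498.9. G: 33.4 < 498.9 → exclude; stop.
Optimal diet: F, D — 2 of 4 types.

2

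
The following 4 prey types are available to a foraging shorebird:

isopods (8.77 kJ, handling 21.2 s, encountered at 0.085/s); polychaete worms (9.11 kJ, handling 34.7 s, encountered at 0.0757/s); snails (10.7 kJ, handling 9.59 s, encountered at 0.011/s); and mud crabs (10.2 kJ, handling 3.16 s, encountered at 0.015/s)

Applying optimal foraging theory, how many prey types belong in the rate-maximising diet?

3

E/h in descending order: mud crabs 3.23, snails 1.12, isopods 0.414, polychaete worms 0.263 kJ/s. The optimal diet is the largest prefix of this list for which every included type satisfies E_i/h_i > R on the types above it.
Rate on top 1: 0.1461. snails: 1.12 > 0.1461 → include.
Rate on top 2: 0.2348. isopods: 0.414 > 0.2348 → include.
Rate on top 3: 0.3439. polychaete worms: 0.263 < 0.3439 → exclude; stop.
Optimal diet: mud crabs, snails, isopods — 3 of 4 types.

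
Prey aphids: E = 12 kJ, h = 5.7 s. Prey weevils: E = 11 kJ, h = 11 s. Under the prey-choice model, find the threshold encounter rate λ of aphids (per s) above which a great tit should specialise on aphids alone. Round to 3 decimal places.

0.159 per s

The zero-one rule: include weevils iff E₂/h₂ > λE₁/(1+λh₁). Equality gives the switch point.
λE₁h₂ = E₂ + λE₂h₁ ⇒ λ = E₂/(E₁h₂ − E₂h₁) = 11/(132 − 62.7) = 0.1587 per s.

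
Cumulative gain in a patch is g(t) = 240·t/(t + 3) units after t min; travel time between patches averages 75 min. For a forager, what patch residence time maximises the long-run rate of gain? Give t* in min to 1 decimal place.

Maximise g(t)/(T+t): set derivative to zero → g'(t)(T+t) = g(t).
g'(t) = 240·3/(t + 3)². Setting 240·3/(t+3)² = 240t/[(t+3)(75+t)] gives 3(75+t) = t(t+3), so t² = 3×75 = 225.
t* = √225 = 15 min.

15.0 min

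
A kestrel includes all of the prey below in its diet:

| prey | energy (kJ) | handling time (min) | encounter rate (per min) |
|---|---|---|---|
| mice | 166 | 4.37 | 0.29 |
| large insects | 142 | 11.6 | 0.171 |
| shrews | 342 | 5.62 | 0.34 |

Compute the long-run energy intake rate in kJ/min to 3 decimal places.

30.625 kJ/min

R = Σλ_iE_i / (1 + Σλ_ih_i)
Numerator: 0.29×166 + 0.171×142 + 0.34×342 = 188.7
Denominator: 1 + 0.29×4.37 + 0.171×11.6 + 0.34×5.62 = 6.162
R = 188.7/6.162 = 30.62 kJ/min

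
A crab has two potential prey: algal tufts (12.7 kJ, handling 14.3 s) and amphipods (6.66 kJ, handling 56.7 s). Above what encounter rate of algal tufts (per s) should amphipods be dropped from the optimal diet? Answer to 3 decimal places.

At the threshold, the rate on algal tufts alone equals the profitability of amphipods: λ·12.7/(1 + λ·14.3) = 6.66/56.7 = 0.1175.
Rearranging, λ(12.7 − 0.1175×14.3) = 0.1175, so λ = 0.1175/11.02 = 0.01066 per s.

0.011 per s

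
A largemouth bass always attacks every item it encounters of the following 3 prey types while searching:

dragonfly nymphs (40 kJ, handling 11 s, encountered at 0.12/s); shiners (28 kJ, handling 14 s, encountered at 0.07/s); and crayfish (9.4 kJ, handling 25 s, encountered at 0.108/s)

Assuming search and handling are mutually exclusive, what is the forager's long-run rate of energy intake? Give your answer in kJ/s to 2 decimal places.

Energy encountered per unit search time: 0.12×40 + 0.07×28 + 0.108×9.4 = 7.775 kJ/s.
Handling time per unit search time: 0.12×11 + 0.07×14 + 0.108×25 = 5.
Rate = 7.775/(1 + 5) = 1.296 kJ/s.

1.30 kJ/s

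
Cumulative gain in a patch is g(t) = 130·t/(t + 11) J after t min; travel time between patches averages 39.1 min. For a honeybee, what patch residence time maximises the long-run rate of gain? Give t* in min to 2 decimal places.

20.74 min

By the marginal value theorem, leave when the instantaneous gain rate g'(t) equals the habitat-wide average g(t)/(T + t).
g'(t) = 130·11/(t + 11)². Setting 130·11/(t+11)² = 130t/[(t+11)(39.1+t)] gives 11(39.1+t) = t(t+11), so t² = 11×39.1 = 430.1.
t* = √430.1 = 20.74 min.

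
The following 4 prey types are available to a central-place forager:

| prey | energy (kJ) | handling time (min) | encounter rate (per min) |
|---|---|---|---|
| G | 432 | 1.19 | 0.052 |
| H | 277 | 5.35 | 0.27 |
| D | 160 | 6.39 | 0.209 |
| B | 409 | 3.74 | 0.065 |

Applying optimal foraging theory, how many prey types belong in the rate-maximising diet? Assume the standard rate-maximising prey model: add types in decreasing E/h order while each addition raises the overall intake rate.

3

Rank by E/h (kJ/min): G 363, B 109, H 51.8, D 25. Include each in turn until the next type's E/h falls below the running intake rate.
Rate on top 1: 21.15. B: 109 > 21.15 → include.
Rate on top 2: 37.59. H: 51.8 > 37.59 → include.
Rate on top 3: 45.04. D: 25 < 45.04 → exclude; stop.
Optimal diet: G, B, H — 3 of 4 types.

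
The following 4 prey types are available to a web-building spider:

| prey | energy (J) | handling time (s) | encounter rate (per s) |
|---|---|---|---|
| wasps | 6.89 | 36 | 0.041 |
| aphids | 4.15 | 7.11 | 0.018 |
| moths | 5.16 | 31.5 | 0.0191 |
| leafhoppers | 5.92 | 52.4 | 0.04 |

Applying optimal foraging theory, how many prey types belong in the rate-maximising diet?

E/h in descending order: aphids 0.584, wasps 0.191, moths 0.164, leafhoppers 0.113 J/s. The optimal diet is the largest prefix of this list for which every included type satisfies E_i/h_i > R on the types above it.
Rate on top 1: 0.06622. wasps: 0.191 > 0.06622 → include.
Rate on top 2: 0.1372. moths: 0.164 > 0.1372 → include.
Rate on top 3: 0.1422. leafhoppers: 0.113 < 0.1422 → exclude; stop.
Optimal diet: aphids, wasps, moths — 3 of 4 types.

3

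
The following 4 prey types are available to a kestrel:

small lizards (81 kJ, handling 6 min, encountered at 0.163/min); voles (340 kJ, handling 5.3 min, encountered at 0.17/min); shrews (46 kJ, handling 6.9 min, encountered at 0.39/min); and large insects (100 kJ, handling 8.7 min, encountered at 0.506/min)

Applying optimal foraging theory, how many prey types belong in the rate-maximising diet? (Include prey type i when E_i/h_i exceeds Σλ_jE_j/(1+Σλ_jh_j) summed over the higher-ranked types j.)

1

E/h in descending order: voles 64.2, small lizards 13.5, large insects 11.5, shrews 6.67 kJ/min. The optimal diet is the largest prefix of this list for which every included type satisfies E_i/h_i > R on the types above it.
Rate on top 1: 30.41. small lizards: 13.5 < 30.41 → exclude; stop.
Optimal diet: voles — 1 of 4 types.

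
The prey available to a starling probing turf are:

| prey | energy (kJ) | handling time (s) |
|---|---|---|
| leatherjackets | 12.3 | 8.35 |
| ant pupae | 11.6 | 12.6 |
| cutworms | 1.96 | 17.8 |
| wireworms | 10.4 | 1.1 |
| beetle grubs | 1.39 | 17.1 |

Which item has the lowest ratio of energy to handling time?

In descending order of E/h:
wireworms: 10.4/1.1 = 9.45 kJ/s
leatherjackets: 12.3/8.35 = 1.47 kJ/s
ant pupae: 11.6/12.6 = 0.921 kJ/s
cutworms: 1.96/17.8 = 0.11 kJ/s
beetle grubs: 1.39/17.1 = 0.0813 kJ/s

beetle grubs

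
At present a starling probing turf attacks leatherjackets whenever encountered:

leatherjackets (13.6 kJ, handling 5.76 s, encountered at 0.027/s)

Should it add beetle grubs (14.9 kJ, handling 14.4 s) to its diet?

Yes

On leatherjackets alone, R = ΣλE/(1+Σλh) = 0.3672/1.156 = 0.3178 kJ/s.
Profitability of beetle grubs: 14.9/14.4 = 1.035 kJ/s.
Since 1.035 > R, including beetle grubs increases the long-run rate.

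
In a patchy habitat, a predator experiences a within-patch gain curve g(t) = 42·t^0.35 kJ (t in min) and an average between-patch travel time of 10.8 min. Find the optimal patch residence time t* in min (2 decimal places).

Maximise g(t)/(T+t): set derivative to zero → g'(t)(T+t) = g(t).
g'(t) = 0.35·42·t^-0.65. Setting 0.35·42·t^-0.65 = 42·t^0.35/(10.8+t) gives 0.35(10.8+t) = t, so 0.65·t = 0.35×10.8.
t* = 0.35×10.8/0.65 = 5.815 min.

5.82 min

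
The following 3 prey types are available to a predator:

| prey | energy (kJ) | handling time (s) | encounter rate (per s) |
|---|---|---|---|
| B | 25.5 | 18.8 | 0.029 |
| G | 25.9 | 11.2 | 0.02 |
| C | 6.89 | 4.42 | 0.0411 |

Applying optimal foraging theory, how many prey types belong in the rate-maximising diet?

Profitabilities (E/h, kJ/s): G 2.31, C 1.56, B 1.36. Add prey in this order while the next type's profitability exceeds the intake rate on those already taken.
Rate on top 1: 0.4232. C: 1.56 > 0.4232 → include.
Rate on top 2: 0.57. B: 1.36 > 0.57 → include.
Optimal diet: G, C, B — 3 of 3 types.

3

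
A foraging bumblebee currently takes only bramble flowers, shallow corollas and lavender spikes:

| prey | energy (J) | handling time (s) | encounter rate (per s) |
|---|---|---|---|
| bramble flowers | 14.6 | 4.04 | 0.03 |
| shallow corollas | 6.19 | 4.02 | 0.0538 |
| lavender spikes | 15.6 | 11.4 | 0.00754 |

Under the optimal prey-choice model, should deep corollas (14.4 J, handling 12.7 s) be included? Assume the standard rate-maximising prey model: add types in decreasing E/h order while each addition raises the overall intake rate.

Yes

On bramble flowers, shallow corollas and lavender spikes alone, R = ΣλE/(1+Σλh) = 0.8886/1.423 = 0.6243 J/s.
deep corollas: E/h = 14.4/12.7 = 1.134 J/s.
1.134 > 0.6243, so adding deep corollas raises the average — include it.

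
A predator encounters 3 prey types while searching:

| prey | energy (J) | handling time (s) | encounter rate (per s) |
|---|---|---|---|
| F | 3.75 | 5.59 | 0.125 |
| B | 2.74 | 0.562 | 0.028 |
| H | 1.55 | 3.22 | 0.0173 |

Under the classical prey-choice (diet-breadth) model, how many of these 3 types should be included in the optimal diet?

Profitabilities (E/h, J/s): B 4.88, F 0.671, H 0.481. Add prey in this order while the next type's profitability exceeds the intake rate on those already taken.
Rate on top 1: 0.07553. F: 0.671 > 0.07553 → include.
Rate on top 2: 0.3182. H: 0.481 > 0.3182 → include.
Optimal diet: B, F, H — 3 of 3 types.

3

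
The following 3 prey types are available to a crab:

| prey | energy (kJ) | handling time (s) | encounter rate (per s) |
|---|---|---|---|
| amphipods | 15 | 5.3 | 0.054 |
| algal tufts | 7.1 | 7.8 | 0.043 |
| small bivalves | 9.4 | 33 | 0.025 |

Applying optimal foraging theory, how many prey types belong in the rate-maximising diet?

2

E/h in descending order: amphipods 2.83, algal tufts 0.91, small bivalves 0.285 kJ/s. The optimal diet is the largest prefix of this list for which every included type satisfies E_i/h_i > R on the types above it.
Rate on top 1: 0.6298. algal tufts: 0.91 > 0.6298 → include.
Rate on top 2: 0.6878. small bivalves: 0.285 < 0.6878 → exclude; stop.
Optimal diet: amphipods, algal tufts — 2 of 3 types.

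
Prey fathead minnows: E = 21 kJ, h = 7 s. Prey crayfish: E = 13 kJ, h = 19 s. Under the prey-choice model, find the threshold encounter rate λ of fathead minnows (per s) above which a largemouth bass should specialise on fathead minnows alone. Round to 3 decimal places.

0.042 per s

Drop crayfish once their profitability E₂/h₂ falls below the rate achievable on fathead minnows alone: E₂/h₂ = λE₁/(1 + λh₁).
Solve for λ: λE₁h₂ = E₂(1 + λh₁) → λ(E₁h₂ − E₂h₁) = E₂ → λ = E₂/(E₁h₂ − E₂h₁).
λ = 13/(21×19 − 13×7) = 13/308 = 0.04221 per s.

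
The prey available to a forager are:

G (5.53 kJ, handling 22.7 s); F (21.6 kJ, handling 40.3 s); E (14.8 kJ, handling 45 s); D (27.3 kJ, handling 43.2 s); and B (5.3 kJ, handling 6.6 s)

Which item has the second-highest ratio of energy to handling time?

In descending order of E/h:
B: 5.3/6.6 = 0.803 kJ/s
D: 27.3/43.2 = 0.632 kJ/s
F: 21.6/40.3 = 0.536 kJ/s
E: 14.8/45 = 0.329 kJ/s
G: 5.53/22.7 = 0.244 kJ/s

D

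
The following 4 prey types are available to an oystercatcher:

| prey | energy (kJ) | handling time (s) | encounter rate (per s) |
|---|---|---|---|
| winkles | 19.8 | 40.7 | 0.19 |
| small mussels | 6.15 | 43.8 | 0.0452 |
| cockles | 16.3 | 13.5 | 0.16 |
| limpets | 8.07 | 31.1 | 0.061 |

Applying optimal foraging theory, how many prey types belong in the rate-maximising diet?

E/h in descending order: cockles 1.21, winkles 0.486, limpets 0.259, small mussels 0.14 kJ/s. The optimal diet is the largest prefix of this list for which every included type satisfies E_i/h_i > R on the types above it.
Rate on top 1: 0.8253. winkles: 0.486 < 0.8253 → exclude; stop.
Optimal diet: cockles — 1 of 4 types.

1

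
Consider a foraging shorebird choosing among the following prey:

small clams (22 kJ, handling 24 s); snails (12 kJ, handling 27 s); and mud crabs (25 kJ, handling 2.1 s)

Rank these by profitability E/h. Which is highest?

Profitability E/h (kJ/s): small clams = 22/24 = 0.917, snails = 12/27 = 0.444, mud crabs = 25/2.1 = 11.9.
Ranked: mud crabs > small clams > snails.

mud crabs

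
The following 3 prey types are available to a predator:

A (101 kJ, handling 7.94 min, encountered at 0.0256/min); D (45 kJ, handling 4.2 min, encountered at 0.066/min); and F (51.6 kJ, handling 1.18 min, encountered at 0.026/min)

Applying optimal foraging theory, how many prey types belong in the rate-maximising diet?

Rank by E/h (kJ/min): F 43.7, A 12.7, D 10.7. Include each in turn until the next type's E/h falls below the running intake rate.
Rate on top 1: 1.302. A: 12.7 > 1.302 → include.
Rate on top 2: 3.183. D: 10.7 > 3.183 → include.
Optimal diet: F, A, D — 3 of 3 types.

3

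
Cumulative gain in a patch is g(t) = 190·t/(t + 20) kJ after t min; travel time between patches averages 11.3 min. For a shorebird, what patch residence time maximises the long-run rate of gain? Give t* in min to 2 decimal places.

Optimal t* satisfies g'(t*) = g(t*)/(T + t*).
g'(t) = 190·20/(t + 20)². Setting 190·20/(t+20)² = 190t/[(t+20)(11.3+t)] gives 20(11.3+t) = t(t+20), so t² = 20×11.3 = 226.
t* = √226 = 15.03 min.

15.03 min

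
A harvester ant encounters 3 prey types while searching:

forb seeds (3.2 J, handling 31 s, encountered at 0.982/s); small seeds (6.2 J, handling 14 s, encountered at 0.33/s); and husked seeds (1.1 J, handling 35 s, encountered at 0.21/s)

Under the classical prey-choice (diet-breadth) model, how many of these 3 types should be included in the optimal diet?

1

Profitabilities (E/h, J/s): small seeds 0.443, forb seeds 0.103, husked seeds 0.0314. Add prey in this order while the next type's profitability exceeds the intake rate on those already taken.
Rate on top 1: 0.3641. forb seeds: 0.103 < 0.3641 → exclude; stop.
Optimal diet: small seeds — 1 of 3 types.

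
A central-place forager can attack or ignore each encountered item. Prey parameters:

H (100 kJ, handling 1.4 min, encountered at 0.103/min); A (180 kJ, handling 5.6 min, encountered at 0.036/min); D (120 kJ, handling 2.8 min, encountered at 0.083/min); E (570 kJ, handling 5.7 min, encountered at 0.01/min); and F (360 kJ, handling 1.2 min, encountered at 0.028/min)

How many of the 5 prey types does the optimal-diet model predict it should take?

5

Rank by E/h (kJ/min): F 300, E 100, H 71.4, D 42.9, A 32.1. Include each in turn until the next type's E/h falls below the running intake rate.
Rate on top 1: 9.752. E: 100 > 9.752 → include.
Rate on top 2: 14.47. H: 71.4 > 14.47 → include.
Rate on top 3: 21.12. D: 42.9 > 21.12 → include.
Rate on top 4: 24.56. A: 32.1 > 24.56 → include.
Optimal diet: F, E, H, D, A — 5 of 5 types.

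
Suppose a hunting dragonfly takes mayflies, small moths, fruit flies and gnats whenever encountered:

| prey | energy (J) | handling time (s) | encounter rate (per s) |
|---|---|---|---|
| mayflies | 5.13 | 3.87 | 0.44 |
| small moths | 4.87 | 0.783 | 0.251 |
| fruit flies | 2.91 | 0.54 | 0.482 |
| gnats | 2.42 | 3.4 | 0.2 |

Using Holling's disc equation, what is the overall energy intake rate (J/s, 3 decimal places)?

1.398 J/s

R = (0.44×5.13 + 0.251×4.87 + 0.482×2.91 + 0.2×2.42) / (1 + 0.44×3.87 + 0.251×0.783 + 0.482×0.54 + 0.2×3.4) = 5.366/3.84 = 1.398 J/s.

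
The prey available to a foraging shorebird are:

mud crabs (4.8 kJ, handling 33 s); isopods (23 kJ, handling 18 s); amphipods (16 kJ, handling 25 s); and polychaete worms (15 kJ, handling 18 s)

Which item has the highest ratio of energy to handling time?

Profitability E/h (kJ/s): mud crabs = 4.8/33 = 0.145, isopods = 23/18 = 1.28, amphipods = 16/25 = 0.64, polychaete worms = 15/18 = 0.833.
Ranked: isopods > polychaete worms > amphipods > mud crabs.

isopods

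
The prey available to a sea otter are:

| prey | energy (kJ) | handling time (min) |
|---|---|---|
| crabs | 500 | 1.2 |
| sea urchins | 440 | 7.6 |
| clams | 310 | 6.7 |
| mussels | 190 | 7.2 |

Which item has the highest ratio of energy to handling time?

crabs

In descending order of E/h:
crabs: 500/1.2 = 417 kJ/min
sea urchins: 440/7.6 = 57.9 kJ/min
clams: 310/6.7 = 46.3 kJ/min
mussels: 190/7.2 = 26.4 kJ/min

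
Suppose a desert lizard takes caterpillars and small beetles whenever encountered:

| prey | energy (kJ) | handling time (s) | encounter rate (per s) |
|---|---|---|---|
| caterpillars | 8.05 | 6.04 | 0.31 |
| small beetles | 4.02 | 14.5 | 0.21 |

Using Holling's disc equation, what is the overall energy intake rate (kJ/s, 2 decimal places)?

Energy encountered per unit search time: 0.31×8.05 + 0.21×4.02 = 3.34 kJ/s.
Handling time per unit search time: 0.31×6.04 + 0.21×14.5 = 4.917.
Rate = 3.34/(1 + 4.917) = 0.5644 kJ/s.

0.56 kJ/s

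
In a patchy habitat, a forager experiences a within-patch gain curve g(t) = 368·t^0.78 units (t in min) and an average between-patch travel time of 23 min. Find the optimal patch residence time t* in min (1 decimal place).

81.5 min

Optimal t* satisfies g'(t*) = g(t*)/(T + t*).
g'(t) = 0.78·368·t^-0.22. Setting 0.78·368·t^-0.22 = 368·t^0.78/(23+t) gives 0.78(23+t) = t, so 0.22·t = 0.78×23.
t* = 0.78×23/0.22 = 81.55 min.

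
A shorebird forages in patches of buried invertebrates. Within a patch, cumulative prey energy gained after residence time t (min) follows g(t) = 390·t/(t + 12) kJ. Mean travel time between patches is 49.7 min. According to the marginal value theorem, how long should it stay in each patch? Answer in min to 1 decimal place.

24.4 min

By the marginal value theorem, leave when the instantaneous gain rate g'(t) equals the habitat-wide average g(t)/(T + t).
g'(t) = 390·12/(t + 12)². Setting 390·12/(t+12)² = 390t/[(t+12)(49.7+t)] gives 12(49.7+t) = t(t+12), so t² = 12×49.7 = 596.4.
t* = √596.4 = 24.42 min.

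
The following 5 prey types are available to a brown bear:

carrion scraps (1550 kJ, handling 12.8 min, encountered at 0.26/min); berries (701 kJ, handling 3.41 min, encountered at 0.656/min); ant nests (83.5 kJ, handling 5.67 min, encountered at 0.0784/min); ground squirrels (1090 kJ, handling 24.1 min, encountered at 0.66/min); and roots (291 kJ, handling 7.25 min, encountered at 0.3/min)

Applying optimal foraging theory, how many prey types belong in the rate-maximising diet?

1

Profitabilities (E/h, kJ/min): berries 206, carrion scraps 121, ground squirrels 45.2, roots 40.1, ant nests 14.7. Add prey in this order while the next type's profitability exceeds the intake rate on those already taken.
Rate on top 1: 142.1. carrion scraps: 121 < 142.1 → exclude; stop.
Optimal diet: berries — 1 of 5 types.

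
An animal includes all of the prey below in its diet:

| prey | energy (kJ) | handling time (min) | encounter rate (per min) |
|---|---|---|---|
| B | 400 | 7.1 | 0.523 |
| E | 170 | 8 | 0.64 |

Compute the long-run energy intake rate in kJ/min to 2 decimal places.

R = (0.523×400 + 0.64×170) / (1 + 0.523×7.1 + 0.64×8) = 318/9.833 = 32.34 kJ/min.

32.34 kJ/min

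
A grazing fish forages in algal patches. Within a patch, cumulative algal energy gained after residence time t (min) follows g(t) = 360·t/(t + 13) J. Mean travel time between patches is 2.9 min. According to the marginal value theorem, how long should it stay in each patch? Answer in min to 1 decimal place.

By the marginal value theorem, leave when the instantaneous gain rate g'(t) equals the habitat-wide average g(t)/(T + t).
g'(t) = 360·13/(t + 13)². Setting 360·13/(t+13)² = 360t/[(t+13)(2.9+t)] gives 13(2.9+t) = t(t+13), so t² = 13×2.9 = 37.7.
t* = √37.7 = 6.14 min.

6.1 min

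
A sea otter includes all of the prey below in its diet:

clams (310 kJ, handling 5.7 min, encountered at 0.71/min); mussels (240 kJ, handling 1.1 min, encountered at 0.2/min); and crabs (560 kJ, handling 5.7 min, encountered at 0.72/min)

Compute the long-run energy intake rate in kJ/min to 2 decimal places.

71.64 kJ/min

R = Σλ_iE_i / (1 + Σλ_ih_i)
Numerator: 0.71×310 + 0.2×240 + 0.72×560 = 671.3
Denominator: 1 + 0.71×5.7 + 0.2×1.1 + 0.72×5.7 = 9.371
R = 671.3/9.371 = 71.64 kJ/min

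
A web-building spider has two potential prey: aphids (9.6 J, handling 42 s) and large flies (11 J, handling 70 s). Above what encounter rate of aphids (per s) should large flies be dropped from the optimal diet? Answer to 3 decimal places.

0.052 per s

The zero-one rule: include large flies iff E₂/h₂ > λE₁/(1+λh₁). Equality gives the switch point.
λE₁h₂ = E₂ + λE₂h₁ ⇒ λ = E₂/(E₁h₂ − E₂h₁) = 11/(672 − 462) = 0.05238 per s.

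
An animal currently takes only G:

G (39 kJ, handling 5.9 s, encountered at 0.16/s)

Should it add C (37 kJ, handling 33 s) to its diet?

On G alone, R = ΣλE/(1+Σλh) = 6.24/1.944 = 3.21 kJ/s.
Profitability of C: 37/33 = 1.121 kJ/s.
1.121 < 3.21, so adding C would lower the average — exclude it.

No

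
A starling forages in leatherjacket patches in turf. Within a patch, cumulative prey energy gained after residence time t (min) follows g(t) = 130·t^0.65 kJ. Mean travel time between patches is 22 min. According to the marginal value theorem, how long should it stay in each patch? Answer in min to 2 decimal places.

40.86 min

By the marginal value theorem, leave when the instantaneous gain rate g'(t) equals the habitat-wide average g(t)/(T + t).
g'(t) = 0.65·130·t^-0.35. Setting 0.65·130·t^-0.35 = 130·t^0.65/(22+t) gives 0.65(22+t) = t, so 0.35·t = 0.65×22.
t* = 0.65×22/0.35 = 40.86 min.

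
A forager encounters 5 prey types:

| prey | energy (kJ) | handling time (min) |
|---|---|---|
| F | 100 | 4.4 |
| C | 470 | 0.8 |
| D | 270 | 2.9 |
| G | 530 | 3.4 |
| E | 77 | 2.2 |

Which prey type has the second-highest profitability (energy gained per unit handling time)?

Profitability E/h (kJ/min): F = 100/4.4 = 22.7, C = 470/0.8 = 588, D = 270/2.9 = 93.1, G = 530/3.4 = 156, E = 77/2.2 = 35.
Ranked: C > G > D > E > F.

G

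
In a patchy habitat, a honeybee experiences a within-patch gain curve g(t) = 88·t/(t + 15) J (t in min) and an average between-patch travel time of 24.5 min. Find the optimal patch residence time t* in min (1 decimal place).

19.2 min

By the marginal value theorem, leave when the instantaneous gain rate g'(t) equals the habitat-wide average g(t)/(T + t).
g'(t) = 88·15/(t + 15)². Setting 88·15/(t+15)² = 88t/[(t+15)(24.5+t)] gives 15(24.5+t) = t(t+15), so t² = 15×24.5 = 367.5.
t* = √367.5 = 19.17 min.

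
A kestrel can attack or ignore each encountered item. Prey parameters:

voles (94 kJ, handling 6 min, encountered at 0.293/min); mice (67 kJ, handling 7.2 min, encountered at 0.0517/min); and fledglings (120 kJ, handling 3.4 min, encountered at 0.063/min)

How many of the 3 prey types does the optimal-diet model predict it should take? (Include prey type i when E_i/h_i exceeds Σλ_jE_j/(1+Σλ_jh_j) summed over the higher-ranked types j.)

E/h in descending order: fledglings 35.3, voles 15.7, mice 9.31 kJ/min. The optimal diet is the largest prefix of this list for which every included type satisfies E_i/h_i > R on the types above it.
Rate on top 1: 6.226. voles: 15.7 > 6.226 → include.
Rate on top 2: 11.81. mice: 9.31 < 11.81 → exclude; stop.
Optimal diet: fledglings, voles — 2 of 3 types.

2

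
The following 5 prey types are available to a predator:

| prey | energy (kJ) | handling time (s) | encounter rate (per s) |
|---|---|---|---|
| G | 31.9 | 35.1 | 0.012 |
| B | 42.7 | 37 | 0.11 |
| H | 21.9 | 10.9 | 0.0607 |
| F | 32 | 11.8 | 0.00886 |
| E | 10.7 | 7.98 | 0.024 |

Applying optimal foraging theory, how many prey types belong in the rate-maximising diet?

Rank by E/h (kJ/s): F 2.71, H 2.01, E 1.34, B 1.15, G 0.909. Include each in turn until the next type's E/h falls below the running intake rate.
Rate on top 1: 0.2567. H: 2.01 > 0.2567 → include.
Rate on top 2: 0.9132. E: 1.34 > 0.9132 → include.
Rate on top 3: 0.955. B: 1.15 > 0.955 → include.
Rate on top 4: 1.089. G: 0.909 < 1.089 → exclude; stop.
Optimal diet: F, H, E, B — 4 of 5 types.

4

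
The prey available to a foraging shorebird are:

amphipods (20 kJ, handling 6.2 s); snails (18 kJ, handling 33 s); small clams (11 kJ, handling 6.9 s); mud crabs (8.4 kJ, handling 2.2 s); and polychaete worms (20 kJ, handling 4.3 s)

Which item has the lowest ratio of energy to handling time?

Profitability E/h (kJ/s): amphipods = 20/6.2 = 3.23, snails = 18/33 = 0.545, small clams = 11/6.9 = 1.59, mud crabs = 8.4/2.2 = 3.82, polychaete worms = 20/4.3 = 4.65.
Ranked: polychaete worms > mud crabs > amphipods > small clams > snails.

snails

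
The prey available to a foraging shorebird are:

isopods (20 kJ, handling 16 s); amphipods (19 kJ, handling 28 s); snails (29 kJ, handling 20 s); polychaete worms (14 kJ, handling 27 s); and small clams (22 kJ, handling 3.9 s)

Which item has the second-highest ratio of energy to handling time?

Profitability E/h (kJ/s): isopods = 20/16 = 1.25, amphipods = 19/28 = 0.679, snails = 29/20 = 1.45, polychaete worms = 14/27 = 0.519, small clams = 22/3.9 = 5.64.
Ranked: small clams > snails > isopods > amphipods > polychaete worms.

snails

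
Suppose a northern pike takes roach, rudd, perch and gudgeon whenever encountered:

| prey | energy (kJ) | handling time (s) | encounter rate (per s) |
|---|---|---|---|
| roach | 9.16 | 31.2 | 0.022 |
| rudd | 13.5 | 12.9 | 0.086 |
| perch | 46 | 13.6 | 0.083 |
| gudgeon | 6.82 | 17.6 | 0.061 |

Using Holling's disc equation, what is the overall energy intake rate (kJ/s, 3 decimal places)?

R = (0.022×9.16 + 0.086×13.5 + 0.083×46 + 0.061×6.82) / (1 + 0.022×31.2 + 0.086×12.9 + 0.083×13.6 + 0.061×17.6) = 5.597/4.998 = 1.12 kJ/s.

1.120 kJ/s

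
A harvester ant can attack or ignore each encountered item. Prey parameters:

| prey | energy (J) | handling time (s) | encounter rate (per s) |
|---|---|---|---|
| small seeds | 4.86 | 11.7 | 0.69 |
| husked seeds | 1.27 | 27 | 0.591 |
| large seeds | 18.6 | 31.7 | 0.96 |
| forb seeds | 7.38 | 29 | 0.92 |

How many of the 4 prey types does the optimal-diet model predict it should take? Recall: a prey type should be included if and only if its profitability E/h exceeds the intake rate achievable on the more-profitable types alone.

1

Rank by E/h (J/s): large seeds 0.587, small seeds 0.415, forb seeds 0.254, husked seeds 0.047. Include each in turn until the next type's E/h falls below the running intake rate.
Rate on top 1: 0.5681. small seeds: 0.415 < 0.5681 → exclude; stop.
Optimal diet: large seeds — 1 of 4 types.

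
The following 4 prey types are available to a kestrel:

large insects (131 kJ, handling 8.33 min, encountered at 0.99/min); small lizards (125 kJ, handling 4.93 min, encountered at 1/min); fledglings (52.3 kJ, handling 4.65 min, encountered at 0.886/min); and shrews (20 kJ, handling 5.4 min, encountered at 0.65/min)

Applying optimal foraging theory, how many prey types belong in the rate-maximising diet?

1

Rank by E/h (kJ/min): small lizards 25.4, large insects 15.7, fledglings 11.2, shrews 3.7. Include each in turn until the next type's E/h falls below the running intake rate.
Rate on top 1: 21.08. large insects: 15.7 < 21.08 → exclude; stop.
Optimal diet: small lizards — 1 of 4 types.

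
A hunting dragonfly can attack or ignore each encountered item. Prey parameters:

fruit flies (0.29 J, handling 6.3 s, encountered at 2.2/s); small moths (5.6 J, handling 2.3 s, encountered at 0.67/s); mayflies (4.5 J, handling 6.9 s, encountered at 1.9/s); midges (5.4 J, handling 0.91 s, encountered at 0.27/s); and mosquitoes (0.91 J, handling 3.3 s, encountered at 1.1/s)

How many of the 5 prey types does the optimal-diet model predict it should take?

2

E/h in descending order: midges 5.93, small moths 2.43, mayflies 0.652, mosquitoes 0.276, fruit flies 0.046 J/s. The optimal diet is the largest prefix of this list for which every included type satisfies E_i/h_i > R on the types above it.
Rate on top 1: 1.17. small moths: 2.43 > 1.17 → include.
Rate on top 2: 1.87. mayflies: 0.652 < 1.87 → exclude; stop.
Optimal diet: midges, small moths — 2 of 5 types.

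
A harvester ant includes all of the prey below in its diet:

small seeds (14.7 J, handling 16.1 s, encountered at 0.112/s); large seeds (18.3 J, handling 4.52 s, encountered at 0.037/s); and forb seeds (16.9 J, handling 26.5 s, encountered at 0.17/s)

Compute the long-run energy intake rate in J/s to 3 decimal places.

0.695 J/s

Energy encountered per unit search time: 0.112×14.7 + 0.037×18.3 + 0.17×16.9 = 5.196 J/s.
Handling time per unit search time: 0.112×16.1 + 0.037×4.52 + 0.17×26.5 = 6.475.
Rate = 5.196/(1 + 6.475) = 0.6951 J/s.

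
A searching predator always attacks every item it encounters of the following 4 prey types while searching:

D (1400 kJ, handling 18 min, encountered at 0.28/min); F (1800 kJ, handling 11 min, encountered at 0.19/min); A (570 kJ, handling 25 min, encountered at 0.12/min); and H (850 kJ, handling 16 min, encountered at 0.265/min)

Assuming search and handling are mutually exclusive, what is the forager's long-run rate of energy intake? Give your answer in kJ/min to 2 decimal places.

66.86 kJ/min

Energy encountered per unit search time: 0.28×1400 + 0.19×1800 + 0.12×570 + 0.265×850 = 1028 kJ/min.
Handling time per unit search time: 0.28×18 + 0.19×11 + 0.12×25 + 0.265×16 = 14.37.
Rate = 1028/(1 + 14.37) = 66.86 kJ/min.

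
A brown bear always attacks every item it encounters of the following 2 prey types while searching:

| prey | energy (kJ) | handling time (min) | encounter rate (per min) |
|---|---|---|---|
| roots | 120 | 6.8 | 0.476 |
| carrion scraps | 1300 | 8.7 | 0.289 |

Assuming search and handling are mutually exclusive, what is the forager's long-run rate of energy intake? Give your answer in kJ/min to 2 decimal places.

R = (0.476×120 + 0.289×1300) / (1 + 0.476×6.8 + 0.289×8.7) = 432.8/6.751 = 64.11 kJ/min.

64.11 kJ/min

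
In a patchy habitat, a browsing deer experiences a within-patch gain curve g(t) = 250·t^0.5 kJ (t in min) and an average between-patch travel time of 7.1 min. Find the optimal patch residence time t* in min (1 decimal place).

7.1 min

By the marginal value theorem, leave when the instantaneous gain rate g'(t) equals the habitat-wide average g(t)/(T + t).
g'(t) = 0.5·250·t^-0.5. Setting 0.5·250·t^-0.5 = 250·t^0.5/(7.1+t) gives 0.5(7.1+t) = t, so 0.50·t = 0.5×7.1.
t* = 0.5×7.1/0.50 = 7.1 min.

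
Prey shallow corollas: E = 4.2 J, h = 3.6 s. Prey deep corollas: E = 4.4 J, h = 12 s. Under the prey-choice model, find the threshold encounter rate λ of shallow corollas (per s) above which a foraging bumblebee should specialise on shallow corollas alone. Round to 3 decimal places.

0.127 per s

Drop deep corollas once their profitability E₂/h₂ falls below the rate achievable on shallow corollas alone: E₂/h₂ = λE₁/(1 + λh₁).
Solve for λ: λE₁h₂ = E₂(1 + λh₁) → λ(E₁h₂ − E₂h₁) = E₂ → λ = E₂/(E₁h₂ − E₂h₁).
λ = 4.4/(4.2×12 − 4.4×3.6) = 4.4/34.56 = 0.1273 per s.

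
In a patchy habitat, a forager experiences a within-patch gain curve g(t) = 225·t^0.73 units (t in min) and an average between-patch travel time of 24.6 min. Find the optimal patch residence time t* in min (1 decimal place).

66.5 min

Optimal t* satisfies g'(t*) = g(t*)/(T + t*).
g'(t) = 0.73·225·t^-0.27. Setting 0.73·225·t^-0.27 = 225·t^0.73/(24.6+t) gives 0.73(24.6+t) = t, so 0.27·t = 0.73×24.6.
t* = 0.73×24.6/0.27 = 66.51 min.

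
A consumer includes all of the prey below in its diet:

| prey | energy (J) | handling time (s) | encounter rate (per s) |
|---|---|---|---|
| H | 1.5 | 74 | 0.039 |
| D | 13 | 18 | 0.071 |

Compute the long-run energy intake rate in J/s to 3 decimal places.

Energy encountered per unit search time: 0.039×1.5 + 0.071×13 = 0.9815 J/s.
Handling time per unit search time: 0.039×74 + 0.071×18 = 4.164.
Rate = 0.9815/(1 + 4.164) = 0.1901 J/s.

0.190 J/s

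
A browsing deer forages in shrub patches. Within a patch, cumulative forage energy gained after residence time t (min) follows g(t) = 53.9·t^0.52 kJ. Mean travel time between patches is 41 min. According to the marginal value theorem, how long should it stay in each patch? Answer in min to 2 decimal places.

Maximise g(t)/(T+t): set derivative to zero → g'(t)(T+t) = g(t).
g'(t) = 0.52·53.9·t^-0.48. Setting 0.52·53.9·t^-0.48 = 53.9·t^0.52/(41+t) gives 0.52(41+t) = t, so 0.48·t = 0.52×41.
t* = 0.52×41/0.48 = 44.42 min.

44.42 min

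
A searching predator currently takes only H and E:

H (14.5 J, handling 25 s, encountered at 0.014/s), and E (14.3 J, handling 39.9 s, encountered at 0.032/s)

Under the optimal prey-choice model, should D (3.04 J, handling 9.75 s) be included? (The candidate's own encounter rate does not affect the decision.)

Yes

Current rate: (0.014×14.5 + 0.032×14.3)/(1 + 0.014×25 + 0.032×39.9) = 0.2515 J/s.
Profitability of D: 3.04/9.75 = 0.3118 J/s.
Since 0.3118 > R, including D increases the long-run rate.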